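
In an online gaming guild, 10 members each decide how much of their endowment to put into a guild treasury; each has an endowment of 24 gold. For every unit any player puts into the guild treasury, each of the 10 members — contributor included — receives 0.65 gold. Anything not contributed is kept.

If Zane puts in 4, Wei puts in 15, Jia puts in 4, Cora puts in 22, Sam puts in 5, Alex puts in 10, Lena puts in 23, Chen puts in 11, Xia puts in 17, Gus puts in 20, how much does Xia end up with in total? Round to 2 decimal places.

92.15 gold

Total contributed: 4 + 15 + 4 + 22 + 5 + 10 + 23 + 11 + 17 + 20 = 131.
Each receives 0.65 × 131 = 85.15 from the guild treasury.
Xia keeps 24 − 17 = 7, so Xia's payoff is 7 + 85.15 = 92.15.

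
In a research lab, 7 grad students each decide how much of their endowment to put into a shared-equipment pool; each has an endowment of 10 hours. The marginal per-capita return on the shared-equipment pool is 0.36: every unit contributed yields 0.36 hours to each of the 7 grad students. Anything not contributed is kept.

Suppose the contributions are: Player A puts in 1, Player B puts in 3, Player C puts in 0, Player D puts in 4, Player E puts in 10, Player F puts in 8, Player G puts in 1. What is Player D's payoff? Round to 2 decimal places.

Total contributed: 1 + 3 + 0 + 4 + 10 + 8 + 1 = 27.
Each receives 0.36 × 27 = 9.72 from the shared-equipment pool.
Player D keeps 10 − 4 = 6, so Player D's payoff is 6 + 9.72 = 15.72.

15.72 hours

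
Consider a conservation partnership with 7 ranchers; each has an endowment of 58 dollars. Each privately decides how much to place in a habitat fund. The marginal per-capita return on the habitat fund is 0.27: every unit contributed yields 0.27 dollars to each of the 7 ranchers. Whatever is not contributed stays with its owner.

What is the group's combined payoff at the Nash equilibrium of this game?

The private return per contributed unit is 0.27 < 1, so contributing 0 is dominant for every player. At the Nash equilibrium everyone keeps their 58, and the group total is 7 × 58 = 406.

406.00 dollars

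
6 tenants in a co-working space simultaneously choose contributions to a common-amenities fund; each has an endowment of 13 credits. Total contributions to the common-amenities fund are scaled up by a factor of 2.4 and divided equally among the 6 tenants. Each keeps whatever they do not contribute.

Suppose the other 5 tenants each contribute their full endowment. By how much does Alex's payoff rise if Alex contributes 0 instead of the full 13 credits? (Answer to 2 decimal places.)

7.80 credits

Switching from a contribution of 13 to 0 lets Alex keep an extra 13 credits, but lowers the common-amenities fund by 13, which costs Alex their own share of that drop: 2.4/6 × 13 = 5.20.
Net gain = 13 − 5.20 = 7.80. The private return per contributed unit (0.4000) is below 1, so free-riding is indeed the best response regardless of what the others do.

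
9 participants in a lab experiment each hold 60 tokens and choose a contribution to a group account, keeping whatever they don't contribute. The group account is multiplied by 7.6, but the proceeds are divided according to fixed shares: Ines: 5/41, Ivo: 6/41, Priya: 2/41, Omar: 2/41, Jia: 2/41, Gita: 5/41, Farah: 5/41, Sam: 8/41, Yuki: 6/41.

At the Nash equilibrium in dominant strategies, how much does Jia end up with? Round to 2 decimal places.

A player with share s gets back 7.6·s per unit contributed, so full contribution is dominant for anyone with s > 1/7.6 = 0.1316 and zero contribution is dominant for anyone below.
Ivo, Sam and Yuki are above the threshold, contributing 60 each; the remaining 6 contribute 0. Total contributed: 180.
Jia keeps 60 and receives 7.6 × 180 × 2/41 = 66.73 from the group account, for a payoff of 126.73.

126.73 tokens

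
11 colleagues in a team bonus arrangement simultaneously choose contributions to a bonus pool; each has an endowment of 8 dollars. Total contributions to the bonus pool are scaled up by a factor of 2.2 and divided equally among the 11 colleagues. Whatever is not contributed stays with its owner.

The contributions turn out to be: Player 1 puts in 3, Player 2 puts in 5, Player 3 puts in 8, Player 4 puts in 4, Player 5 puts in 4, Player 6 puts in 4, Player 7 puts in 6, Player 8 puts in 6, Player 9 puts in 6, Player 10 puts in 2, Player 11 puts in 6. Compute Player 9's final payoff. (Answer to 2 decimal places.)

Total contributed: 3 + 5 + 8 + 4 + 4 + 4 + 6 + 6 + 6 + 2 + 6 = 54.
Each receives 2.2 × 54 / 11 = 10.80 from the bonus pool.
Player 9 keeps 8 − 6 = 2, so Player 9's payoff is 2 + 10.80 = 12.80.

12.80 dollars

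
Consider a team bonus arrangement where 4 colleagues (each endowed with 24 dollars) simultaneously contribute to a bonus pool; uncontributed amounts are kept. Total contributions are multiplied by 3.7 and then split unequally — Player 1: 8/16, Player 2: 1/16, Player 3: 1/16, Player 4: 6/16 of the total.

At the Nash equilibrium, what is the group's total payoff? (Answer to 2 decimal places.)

225.60 dollars

Player j's private return per contributed unit is 3.7 × (j's share). Contributing is weakly dominant for j when that share is at least 1/3.7 = 0.2703, and contributing 0 is dominant otherwise.
Player 1 and Player 4 clear that bar, contributing 24 each; the remaining 2 contribute 0. Total contributed: 48.
The bonus pool pays out 3.7 × 48 = 177.60 in total (split across the unequal shares, but the aggregate is all that matters for the group sum).
The 2 free-riders keep 24 each, adding 48. Group total = 48 + 177.60 = 225.60.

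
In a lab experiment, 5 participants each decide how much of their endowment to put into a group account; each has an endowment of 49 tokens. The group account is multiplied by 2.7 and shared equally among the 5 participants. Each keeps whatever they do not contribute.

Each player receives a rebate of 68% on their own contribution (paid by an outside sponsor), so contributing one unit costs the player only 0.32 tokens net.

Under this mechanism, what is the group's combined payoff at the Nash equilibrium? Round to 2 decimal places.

828.10 tokens

With the mechanism, a contributed unit returns (2.7/5) / 0.32 = 1.6875 per unit of net cost to the contributor — now above 1 — so contributing fully is weakly dominant for every player.
So the Nash equilibrium is full contribution by all 5; the group earns 5 × (49 × 0.68 + 2.7 × 49) = 828.10.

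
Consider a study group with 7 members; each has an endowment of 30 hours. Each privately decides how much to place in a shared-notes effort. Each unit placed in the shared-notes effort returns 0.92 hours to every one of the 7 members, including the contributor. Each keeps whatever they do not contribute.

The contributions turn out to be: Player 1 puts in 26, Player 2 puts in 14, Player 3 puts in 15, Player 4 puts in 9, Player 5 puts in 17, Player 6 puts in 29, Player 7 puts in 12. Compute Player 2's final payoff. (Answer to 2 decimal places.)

128.24 hours

Total contributed: 26 + 14 + 15 + 9 + 17 + 29 + 12 = 122.
Each receives 0.92 × 122 = 112.24 from the shared-notes effort.
Player 2 keeps 30 − 14 = 16, so Player 2's payoff is 16 + 112.24 = 128.24.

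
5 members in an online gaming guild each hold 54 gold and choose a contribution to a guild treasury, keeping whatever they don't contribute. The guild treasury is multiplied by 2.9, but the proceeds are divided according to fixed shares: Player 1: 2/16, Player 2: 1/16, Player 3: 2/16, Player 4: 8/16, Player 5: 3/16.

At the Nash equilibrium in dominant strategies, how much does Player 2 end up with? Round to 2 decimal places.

For player j, contributing a unit is worthwhile iff 2.9 × (j's share) ≥ 1, i.e. iff j's share is at least 0.3448.
Player 4 alone (share 8/16) is above the threshold, contributing 54; the remaining 4 contribute 0. Total contributed: 54.
Player 2 keeps 54 and receives 2.9 × 54 × 1/16 = 9.79 from the guild treasury, for a payoff of 63.79.

63.79 gold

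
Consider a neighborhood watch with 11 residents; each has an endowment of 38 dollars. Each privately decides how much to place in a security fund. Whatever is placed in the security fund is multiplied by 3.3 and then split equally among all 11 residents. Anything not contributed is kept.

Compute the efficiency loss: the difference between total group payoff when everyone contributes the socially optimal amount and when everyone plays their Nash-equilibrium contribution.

Each contributed unit returns 3.3/11 = 0.3000 to its contributor — below 1 — so contributing 0 is dominant for every player. At the Nash equilibrium everyone keeps their 38, and the group total is 11 × 38 = 418.
Each contributed unit returns 3.300 to the group as a whole (0.3000 to each of 11 players), which exceeds 1, so the social optimum is full contribution: group total = 3.300 × 418 = 1379.40.
Efficiency loss = 1379.40 − 418 = 961.40.

961.40 dollars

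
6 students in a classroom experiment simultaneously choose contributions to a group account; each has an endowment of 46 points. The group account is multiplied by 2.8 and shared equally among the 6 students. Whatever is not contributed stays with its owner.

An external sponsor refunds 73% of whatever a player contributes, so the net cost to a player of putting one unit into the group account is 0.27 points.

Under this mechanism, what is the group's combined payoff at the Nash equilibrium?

With the mechanism, a contributed unit returns (2.8/6) / 0.27 = 1.7284 per unit of net cost to the contributor — now above 1 — so contributing fully is weakly dominant for every player.
So the Nash equilibrium is full contribution by all 6; the group earns 6 × (46 × 0.73 + 2.8 × 46) = 974.28.

974.28 points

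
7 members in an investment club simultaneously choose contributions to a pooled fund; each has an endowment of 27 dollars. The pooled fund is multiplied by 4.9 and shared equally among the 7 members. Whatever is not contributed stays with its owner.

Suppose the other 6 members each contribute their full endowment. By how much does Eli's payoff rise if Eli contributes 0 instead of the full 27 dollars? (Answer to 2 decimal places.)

Switching from a contribution of 27 to 0 lets Eli keep an extra 27 dollars, but lowers the pooled fund by 27, which costs Eli their own share of that drop: 4.9/7 × 27 = 18.90.
Net gain = 27 − 18.90 = 8.10. The private return per contributed unit (0.7000) is below 1, so free-riding is indeed the best response regardless of what the others do.

8.10 dollars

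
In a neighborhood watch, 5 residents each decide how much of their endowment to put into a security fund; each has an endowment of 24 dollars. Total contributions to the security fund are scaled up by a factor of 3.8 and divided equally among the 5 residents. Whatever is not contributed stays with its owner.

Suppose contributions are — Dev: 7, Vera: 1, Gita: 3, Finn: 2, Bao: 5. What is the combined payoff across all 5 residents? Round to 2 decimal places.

170.40 dollars

Total contributed: 7 + 1 + 3 + 2 + 5 = 18; total kept: 5 × 24 − 18 = 102.
The security fund pays out 3.8 × 18 = 68.40 in aggregate.
Group total = 102 + 68.40 = 170.40.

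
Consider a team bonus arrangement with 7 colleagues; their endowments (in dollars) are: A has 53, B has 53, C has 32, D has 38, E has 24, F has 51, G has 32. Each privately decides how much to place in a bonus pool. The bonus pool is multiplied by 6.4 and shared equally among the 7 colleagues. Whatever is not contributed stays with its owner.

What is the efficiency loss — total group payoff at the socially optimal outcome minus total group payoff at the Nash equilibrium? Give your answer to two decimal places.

1528.20 dollars

The private return per contributed unit is 6.4/7 = 0.9143 < 1 for every player regardless of endowment, so the Nash equilibrium is zero contribution and the group total is Σ E_j = 53 + 53 + 32 + 38 + 24 + 51 + 32 = 283.
Each contributed unit returns 6.400 to the group, so the social optimum is full contribution by everyone: group total = 6.400 × 283 = 1811.20.
Efficiency loss = (6.400 − 1) × 283 = 1528.20.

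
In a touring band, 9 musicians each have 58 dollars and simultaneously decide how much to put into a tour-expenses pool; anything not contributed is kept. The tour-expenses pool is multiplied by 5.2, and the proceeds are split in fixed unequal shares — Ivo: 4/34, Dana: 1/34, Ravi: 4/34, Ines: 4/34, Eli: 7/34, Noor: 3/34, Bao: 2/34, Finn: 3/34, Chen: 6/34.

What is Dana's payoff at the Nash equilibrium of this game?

66.87 dollars

A player with share s gets back 5.2·s per unit contributed, so full contribution is dominant for anyone with s > 1/5.2 = 0.1923 and zero contribution is dominant for anyone below.
The only share above 0.1923 is Eli's 7/34, contributing 58; the remaining 8 contribute 0. Total contributed: 58.
Dana keeps 58 and receives 5.2 × 58 × 1/34 = 8.87 from the tour-expenses pool, for a payoff of 66.87.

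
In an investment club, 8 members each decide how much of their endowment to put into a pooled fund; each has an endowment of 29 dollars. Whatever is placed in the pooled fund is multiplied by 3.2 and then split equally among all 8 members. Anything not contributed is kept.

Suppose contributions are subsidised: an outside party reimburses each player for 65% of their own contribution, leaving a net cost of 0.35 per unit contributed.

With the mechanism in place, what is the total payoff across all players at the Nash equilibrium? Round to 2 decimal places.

Under the mechanism each unit contributed yields (3.2/8) / 0.35 = 1.1429 back to its contributor per unit of net cost, which exceeds 1, making full contribution the dominant choice for everyone.
So the Nash equilibrium is full contribution by all 8; the group earns 8 × (29 × 0.65 + 3.2 × 29) = 893.20.

893.20 dollars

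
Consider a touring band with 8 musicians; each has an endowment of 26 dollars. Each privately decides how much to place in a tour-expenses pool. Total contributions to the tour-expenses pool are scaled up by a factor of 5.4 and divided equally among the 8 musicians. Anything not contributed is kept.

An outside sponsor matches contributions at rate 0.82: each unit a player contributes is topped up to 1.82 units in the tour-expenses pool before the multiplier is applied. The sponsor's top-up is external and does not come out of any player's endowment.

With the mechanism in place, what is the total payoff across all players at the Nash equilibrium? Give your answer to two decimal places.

2044.22 dollars

With the mechanism, a contributed unit returns 5.4 × 1.82 / 8 = 1.2285 per unit of net cost to the contributor — now above 1 — so contributing fully is weakly dominant for every player.
At the Nash equilibrium everyone contributes 26. Group total payoff = 5.4 × 1.82 × 208 = 2044.22.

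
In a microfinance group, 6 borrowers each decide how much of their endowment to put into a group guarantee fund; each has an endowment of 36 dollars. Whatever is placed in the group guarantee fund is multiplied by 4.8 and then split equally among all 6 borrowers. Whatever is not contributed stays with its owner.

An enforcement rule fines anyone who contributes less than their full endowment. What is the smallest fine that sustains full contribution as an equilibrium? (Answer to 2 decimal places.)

Given the others contribute fully, the best deviation is to contribute 0 (any partial contribution still incurs the fine and gives up units whose private return 0.8000 is below 1).
Deviating from 36 to 0 saves 36 dollars but forfeits the deviator's share of the drop in the group guarantee fund: 4.8/6 × 36 = 28.80.
So the deviation gain is 36 − 28.80 = 7.20, and the fine must be at least 7.20 dollars to wipe it out.

7.20 dollars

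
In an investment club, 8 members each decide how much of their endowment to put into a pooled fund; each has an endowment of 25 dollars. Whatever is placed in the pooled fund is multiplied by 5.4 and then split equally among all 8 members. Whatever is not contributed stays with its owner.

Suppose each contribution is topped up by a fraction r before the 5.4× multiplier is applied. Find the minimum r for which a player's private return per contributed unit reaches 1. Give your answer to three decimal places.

0.481

With matching at rate r, one contributed unit becomes (1 + r) in the pooled fund and returns 5.4 × (1 + r) / 8 to the contributor.
Setting this equal to 1: 1 + r = 8/5.4 = 1.4815.
So the minimum matching rate is r = 1.4815 − 1 = 0.481.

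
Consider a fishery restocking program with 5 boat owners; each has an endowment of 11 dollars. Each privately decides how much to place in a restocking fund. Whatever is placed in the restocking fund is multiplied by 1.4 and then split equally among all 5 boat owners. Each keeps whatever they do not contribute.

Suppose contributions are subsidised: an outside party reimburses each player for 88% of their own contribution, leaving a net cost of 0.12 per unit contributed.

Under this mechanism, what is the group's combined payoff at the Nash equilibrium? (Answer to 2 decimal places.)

125.40 dollars

The effective private return per unit is now (1.4/5) / 0.12 = 2.3333 > 1, so every player's dominant strategy flips to full contribution.
So the Nash equilibrium is full contribution by all 5; the group earns 5 × (11 × 0.88 + 1.4 × 11) = 125.40.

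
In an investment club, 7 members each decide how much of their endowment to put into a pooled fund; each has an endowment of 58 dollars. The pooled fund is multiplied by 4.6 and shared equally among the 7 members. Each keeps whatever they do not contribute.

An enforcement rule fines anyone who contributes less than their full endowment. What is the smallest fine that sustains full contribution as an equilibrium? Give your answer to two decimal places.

Given the others contribute fully, the best deviation is to contribute 0 (any partial contribution still incurs the fine and gives up units whose private return 0.6571 is below 1).
Deviating from 58 to 0 saves 58 dollars but forfeits the deviator's share of the drop in the pooled fund: 4.6/7 × 58 = 38.11.
So the deviation gain is 58 − 38.11 = 19.89, and the fine must be at least 19.89 dollars to wipe it out.

19.89 dollars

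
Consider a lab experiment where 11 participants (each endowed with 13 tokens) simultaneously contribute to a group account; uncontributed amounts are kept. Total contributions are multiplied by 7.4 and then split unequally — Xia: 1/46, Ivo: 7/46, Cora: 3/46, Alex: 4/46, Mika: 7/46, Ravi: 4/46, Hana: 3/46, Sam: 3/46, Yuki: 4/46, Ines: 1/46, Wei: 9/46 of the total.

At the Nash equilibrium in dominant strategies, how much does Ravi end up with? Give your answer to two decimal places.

38.10 tokens

A player with share s gets back 7.4·s per unit contributed, so full contribution is dominant for anyone with s > 1/7.4 = 0.1351 and zero contribution is dominant for anyone below.
Ivo, Mika and Wei clear that bar, contributing 13 each; the remaining 8 contribute 0. Total contributed: 39.
Ravi keeps 13 and receives 7.4 × 39 × 4/46 = 25.10 from the group account, for a payoff of 38.10.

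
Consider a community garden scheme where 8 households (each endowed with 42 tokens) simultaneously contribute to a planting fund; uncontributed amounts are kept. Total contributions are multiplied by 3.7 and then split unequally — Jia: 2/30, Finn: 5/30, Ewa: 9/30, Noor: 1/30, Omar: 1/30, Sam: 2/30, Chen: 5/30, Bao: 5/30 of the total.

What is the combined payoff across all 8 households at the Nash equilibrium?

449.40 tokens

Player j's private return per contributed unit is 3.7 × (j's share). Contributing is weakly dominant for j when that share is at least 1/3.7 = 0.2703, and contributing 0 is dominant otherwise.
The only share above 0.2703 is Ewa's 9/30, contributing 42; the remaining 7 contribute 0. Total contributed: 42.
The planting fund pays out 3.7 × 42 = 155.40 in total (split across the unequal shares, but the aggregate is all that matters for the group sum).
The 7 free-riders keep 42 each, adding 294. Group total = 294 + 155.40 = 449.40.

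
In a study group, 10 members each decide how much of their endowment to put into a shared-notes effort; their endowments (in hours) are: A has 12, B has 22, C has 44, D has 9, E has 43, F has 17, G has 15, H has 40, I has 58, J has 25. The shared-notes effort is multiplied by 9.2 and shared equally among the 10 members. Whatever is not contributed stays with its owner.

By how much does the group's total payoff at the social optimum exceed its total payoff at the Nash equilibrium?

The private return per contributed unit is 9.2/10 = 0.9200 < 1 for every player regardless of endowment, so the Nash equilibrium is zero contribution and the group total is Σ E_j = 12 + 22 + 44 + 9 + 43 + 17 + 15 + 40 + 58 + 25 = 285.
Each contributed unit returns 9.200 to the group, so the social optimum is full contribution by everyone: group total = 9.200 × 285 = 2622.00.
Efficiency loss = (9.200 − 1) × 285 = 2337.00.

2337.00 hours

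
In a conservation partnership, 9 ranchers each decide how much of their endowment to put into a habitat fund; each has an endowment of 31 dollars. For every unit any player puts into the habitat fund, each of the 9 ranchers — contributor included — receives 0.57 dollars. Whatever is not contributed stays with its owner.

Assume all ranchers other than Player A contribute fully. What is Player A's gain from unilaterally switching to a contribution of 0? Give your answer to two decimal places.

13.33 dollars

Switching from a contribution of 31 to 0 lets Player A keep an extra 31 dollars, but lowers the habitat fund by 31, which costs Player A their own share of that drop: 0.57 × 31 = 17.67.
Net gain = 31 − 17.67 = 13.33. The private return per contributed unit (0.57) is below 1, so free-riding is indeed the best response regardless of what the others do.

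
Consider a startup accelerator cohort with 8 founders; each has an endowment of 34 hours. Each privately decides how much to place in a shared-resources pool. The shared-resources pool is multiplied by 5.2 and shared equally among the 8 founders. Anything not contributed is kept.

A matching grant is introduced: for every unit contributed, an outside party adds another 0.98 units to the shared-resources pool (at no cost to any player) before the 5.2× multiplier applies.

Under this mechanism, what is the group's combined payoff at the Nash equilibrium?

The effective private return per unit is now 5.2 × 1.98 / 8 = 1.2870 > 1, so every player's dominant strategy flips to full contribution.
At the Nash equilibrium everyone contributes 34. Group total payoff = 5.2 × 1.98 × 272 = 2800.51.

2800.51 hours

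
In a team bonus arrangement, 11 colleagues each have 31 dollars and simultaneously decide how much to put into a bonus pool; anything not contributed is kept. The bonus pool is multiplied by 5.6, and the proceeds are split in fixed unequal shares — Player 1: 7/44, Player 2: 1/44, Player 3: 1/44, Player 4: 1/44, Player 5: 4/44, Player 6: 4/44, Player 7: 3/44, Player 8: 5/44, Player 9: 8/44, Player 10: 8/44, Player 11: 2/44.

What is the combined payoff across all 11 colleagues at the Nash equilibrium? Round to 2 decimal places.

626.20 dollars

Player j's private return per contributed unit is 5.6 × (j's share). Contributing is weakly dominant for j when that share is at least 1/5.6 = 0.1786, and contributing 0 is dominant otherwise.
Player 9 and Player 10 are above the threshold, contributing 31 each; the remaining 9 contribute 0. Total contributed: 62.
The bonus pool pays out 5.6 × 62 = 347.20 in total (split across the unequal shares, but the aggregate is all that matters for the group sum).
The 9 free-riders keep 31 each, adding 279. Group total = 279 + 347.20 = 626.20.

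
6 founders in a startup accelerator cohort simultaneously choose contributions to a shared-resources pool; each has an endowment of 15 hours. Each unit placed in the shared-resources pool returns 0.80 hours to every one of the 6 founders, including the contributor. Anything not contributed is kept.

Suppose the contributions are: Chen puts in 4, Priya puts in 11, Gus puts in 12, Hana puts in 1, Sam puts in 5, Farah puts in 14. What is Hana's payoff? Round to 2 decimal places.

Total contributed: 4 + 11 + 12 + 1 + 5 + 14 = 47.
Each receives 0.80 × 47 = 37.60 from the shared-resources pool.
Hana keeps 15 − 1 = 14, so Hana's payoff is 14 + 37.60 = 51.60.

51.60 hours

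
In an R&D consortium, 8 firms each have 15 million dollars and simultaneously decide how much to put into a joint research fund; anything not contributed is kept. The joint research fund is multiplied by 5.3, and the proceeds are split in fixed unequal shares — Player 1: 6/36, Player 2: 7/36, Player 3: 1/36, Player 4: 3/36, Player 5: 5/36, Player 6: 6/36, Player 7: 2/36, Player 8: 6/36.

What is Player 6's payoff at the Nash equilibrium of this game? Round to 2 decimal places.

A player with share s gets back 5.3·s per unit contributed, so full contribution is dominant for anyone with s > 1/5.3 = 0.1887 and zero contribution is dominant for anyone below.
Player 2 alone (share 7/36) is above the threshold, contributing 15; the remaining 7 contribute 0. Total contributed: 15.
Player 6 keeps 15 and receives 5.3 × 15 × 6/36 = 13.25 from the joint research fund, for a payoff of 28.25.

28.25 million dollars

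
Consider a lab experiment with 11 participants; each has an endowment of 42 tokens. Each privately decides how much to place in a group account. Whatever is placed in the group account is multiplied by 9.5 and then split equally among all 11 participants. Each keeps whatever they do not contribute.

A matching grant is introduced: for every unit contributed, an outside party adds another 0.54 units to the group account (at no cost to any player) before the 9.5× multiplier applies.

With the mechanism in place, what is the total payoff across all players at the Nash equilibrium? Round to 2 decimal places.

6759.06 tokens

The effective private return per unit is now 9.5 × 1.54 / 11 = 1.3300 > 1, so every player's dominant strategy flips to full contribution.
So the Nash equilibrium is full contribution by all 11; the group earns 9.5 × 1.54 × 462 = 6759.06.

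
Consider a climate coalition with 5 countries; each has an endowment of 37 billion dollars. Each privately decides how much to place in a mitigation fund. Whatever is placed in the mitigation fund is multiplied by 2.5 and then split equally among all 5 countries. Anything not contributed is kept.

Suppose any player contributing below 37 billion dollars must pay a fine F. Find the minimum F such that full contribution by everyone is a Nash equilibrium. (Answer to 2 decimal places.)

Given the others contribute fully, the best deviation is to contribute 0 (any partial contribution still incurs the fine and gives up units whose private return 0.5000 is below 1).
Deviating from 37 to 0 saves 37 billion dollars but forfeits the deviator's share of the drop in the mitigation fund: 2.5/5 × 37 = 18.50.
So the deviation gain is 37 − 18.50 = 18.50, and the fine must be at least 18.50 billion dollars to wipe it out.

18.50 billion dollars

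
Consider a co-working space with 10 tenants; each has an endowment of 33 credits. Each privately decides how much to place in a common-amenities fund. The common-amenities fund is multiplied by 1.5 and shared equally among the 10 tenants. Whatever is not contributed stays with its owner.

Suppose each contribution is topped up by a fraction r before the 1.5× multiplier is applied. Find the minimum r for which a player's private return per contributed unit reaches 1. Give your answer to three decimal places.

With matching at rate r, one contributed unit becomes (1 + r) in the common-amenities fund and returns 1.5 × (1 + r) / 10 to the contributor.
Setting this equal to 1: 1 + r = 10/1.5 = 6.6667.
So the minimum matching rate is r = 6.6667 − 1 = 5.667.

5.667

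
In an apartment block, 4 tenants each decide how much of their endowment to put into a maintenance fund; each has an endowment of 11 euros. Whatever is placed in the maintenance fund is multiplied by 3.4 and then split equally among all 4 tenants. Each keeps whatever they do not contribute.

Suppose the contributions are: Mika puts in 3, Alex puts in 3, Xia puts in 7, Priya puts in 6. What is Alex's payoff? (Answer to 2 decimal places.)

Total contributed: 3 + 3 + 7 + 6 = 19.
Each receives 3.4 × 19 / 4 = 16.15 from the maintenance fund.
Alex keeps 11 − 3 = 8, so Alex's payoff is 8 + 16.15 = 24.15.

24.15 euros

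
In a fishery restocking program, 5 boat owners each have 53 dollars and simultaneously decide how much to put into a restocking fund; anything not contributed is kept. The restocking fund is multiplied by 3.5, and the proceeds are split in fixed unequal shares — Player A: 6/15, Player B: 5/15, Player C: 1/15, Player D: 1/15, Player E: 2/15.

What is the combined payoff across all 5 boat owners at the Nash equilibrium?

530.00 dollars

Each unit j contributes comes back to j as 3.5 × (j's share), so j prefers to contribute only if that share exceeds 1/3.5 = 0.2857; otherwise keeping the unit dominates.
Player A and Player B clear that bar, contributing 53 each; the remaining 3 contribute 0. Total contributed: 106.
The restocking fund pays out 3.5 × 106 = 371.00 in total (split across the unequal shares, but the aggregate is all that matters for the group sum).
The 3 free-riders keep 53 each, adding 159. Group total = 159 + 371.00 = 530.00.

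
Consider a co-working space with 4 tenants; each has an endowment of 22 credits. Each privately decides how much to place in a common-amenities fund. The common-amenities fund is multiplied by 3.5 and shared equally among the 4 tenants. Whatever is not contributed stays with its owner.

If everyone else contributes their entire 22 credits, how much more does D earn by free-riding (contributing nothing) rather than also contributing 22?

2.75 credits

Switching from a contribution of 22 to 0 lets D keep an extra 22 credits, but lowers the common-amenities fund by 22, which costs D their own share of that drop: 3.5/4 × 22 = 19.25.
Net gain = 22 − 19.25 = 2.75. The private return per contributed unit (0.8750) is below 1, so free-riding is indeed the best response regardless of what the others do.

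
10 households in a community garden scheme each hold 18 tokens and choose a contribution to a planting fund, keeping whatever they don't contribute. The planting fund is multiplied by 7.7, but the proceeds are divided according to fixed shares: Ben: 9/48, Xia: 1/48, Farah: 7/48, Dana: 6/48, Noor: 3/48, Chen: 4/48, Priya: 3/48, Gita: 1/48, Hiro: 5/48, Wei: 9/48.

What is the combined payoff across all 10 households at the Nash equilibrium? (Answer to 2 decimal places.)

For player j, contributing a unit is worthwhile iff 7.7 × (j's share) ≥ 1, i.e. iff j's share is at least 0.1299.
Ben, Farah and Wei are above the threshold, contributing 18 each; the remaining 7 contribute 0. Total contributed: 54.
The planting fund pays out 7.7 × 54 = 415.80 in total (split across the unequal shares, but the aggregate is all that matters for the group sum).
The 7 free-riders keep 18 each, adding 126. Group total = 126 + 415.80 = 541.80.

541.80 tokens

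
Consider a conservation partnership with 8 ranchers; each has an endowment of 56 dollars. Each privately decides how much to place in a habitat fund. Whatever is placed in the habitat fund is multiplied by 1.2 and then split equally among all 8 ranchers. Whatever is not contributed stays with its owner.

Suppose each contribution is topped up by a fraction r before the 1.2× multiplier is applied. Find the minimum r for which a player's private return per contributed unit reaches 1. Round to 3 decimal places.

With matching at rate r, one contributed unit becomes (1 + r) in the habitat fund and returns 1.2 × (1 + r) / 8 to the contributor.
Setting this equal to 1: 1 + r = 8/1.2 = 6.6667.
So the minimum matching rate is r = 6.6667 − 1 = 5.667.

5.667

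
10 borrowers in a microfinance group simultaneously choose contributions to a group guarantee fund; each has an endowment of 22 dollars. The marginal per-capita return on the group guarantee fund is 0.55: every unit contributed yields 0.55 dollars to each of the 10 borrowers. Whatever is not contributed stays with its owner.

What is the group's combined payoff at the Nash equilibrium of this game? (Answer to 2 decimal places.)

220.00 dollars

The private return per contributed unit is 0.55 < 1, so contributing 0 is dominant for every player. At the Nash equilibrium everyone keeps their 22, and the group total is 10 × 22 = 220.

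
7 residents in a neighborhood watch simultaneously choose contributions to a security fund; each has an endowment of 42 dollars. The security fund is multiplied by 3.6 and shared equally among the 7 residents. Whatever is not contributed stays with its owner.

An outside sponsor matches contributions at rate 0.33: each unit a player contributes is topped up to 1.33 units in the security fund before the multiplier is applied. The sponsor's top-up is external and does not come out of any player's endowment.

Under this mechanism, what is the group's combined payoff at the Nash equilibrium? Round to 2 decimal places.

294.00 dollars

The effective private return is 3.6 × 1.33 / 7 = 0.6840, which is still under 1, so the mechanism doesn't change anyone's dominant strategy: zero contribution.
Everyone keeps their endowment and the group total is 7 × 42 = 294.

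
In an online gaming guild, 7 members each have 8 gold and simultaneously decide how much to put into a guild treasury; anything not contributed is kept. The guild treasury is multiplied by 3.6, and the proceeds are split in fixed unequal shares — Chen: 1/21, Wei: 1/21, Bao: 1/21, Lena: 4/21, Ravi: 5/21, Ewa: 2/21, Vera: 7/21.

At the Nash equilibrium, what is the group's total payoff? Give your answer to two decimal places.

76.80 gold

Player j's private return per contributed unit is 3.6 × (j's share). Contributing is weakly dominant for j when that share is at least 1/3.6 = 0.2778, and contributing 0 is dominant otherwise.
The only share above 0.2778 is Vera's 7/21, contributing 8; the remaining 6 contribute 0. Total contributed: 8.
The guild treasury pays out 3.6 × 8 = 28.80 in total (split across the unequal shares, but the aggregate is all that matters for the group sum).
The 6 free-riders keep 8 each, adding 48. Group total = 48 + 28.80 = 76.80.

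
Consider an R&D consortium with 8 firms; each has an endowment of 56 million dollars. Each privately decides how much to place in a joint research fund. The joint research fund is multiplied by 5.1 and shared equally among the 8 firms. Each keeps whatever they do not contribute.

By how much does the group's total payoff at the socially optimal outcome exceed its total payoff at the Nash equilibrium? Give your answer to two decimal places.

1836.80 million dollars

Each contributed unit returns 5.1/8 = 0.6375 to its contributor — below 1 — so contributing 0 is dominant for every player. At the Nash equilibrium everyone keeps their 56, and the group total is 8 × 56 = 448.
Each contributed unit returns 5.100 to the group as a whole (0.6375 to each of 8 players), which exceeds 1, so the social optimum is full contribution: group total = 5.100 × 448 = 2284.80.
Efficiency loss = 2284.80 − 448 = 1836.80.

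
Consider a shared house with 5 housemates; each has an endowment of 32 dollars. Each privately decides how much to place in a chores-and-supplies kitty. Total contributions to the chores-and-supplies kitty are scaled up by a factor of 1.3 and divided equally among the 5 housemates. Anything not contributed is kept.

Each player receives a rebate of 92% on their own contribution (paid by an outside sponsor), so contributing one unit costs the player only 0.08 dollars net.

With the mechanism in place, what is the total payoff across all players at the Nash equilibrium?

355.20 dollars

With the mechanism, a contributed unit returns (1.3/5) / 0.08 = 3.2500 per unit of net cost to the contributor — now above 1 — so contributing fully is weakly dominant for every player.
So the Nash equilibrium is full contribution by all 5; the group earns 5 × (32 × 0.92 + 1.3 × 32) = 355.20.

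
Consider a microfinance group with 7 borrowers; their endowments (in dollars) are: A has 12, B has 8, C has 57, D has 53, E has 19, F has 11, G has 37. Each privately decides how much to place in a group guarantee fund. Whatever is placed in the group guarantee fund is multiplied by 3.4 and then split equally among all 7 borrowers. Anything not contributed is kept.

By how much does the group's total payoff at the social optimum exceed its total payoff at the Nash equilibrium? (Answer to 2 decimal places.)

The private return per contributed unit is 3.4/7 = 0.4857 < 1 for every player regardless of endowment, so the Nash equilibrium is zero contribution and the group total is Σ E_j = 12 + 8 + 57 + 53 + 19 + 11 + 37 = 197.
Each contributed unit returns 3.400 to the group, so the social optimum is full contribution by everyone: group total = 3.400 × 197 = 669.80.
Efficiency loss = (3.400 − 1) × 197 = 472.80.

472.80 dollars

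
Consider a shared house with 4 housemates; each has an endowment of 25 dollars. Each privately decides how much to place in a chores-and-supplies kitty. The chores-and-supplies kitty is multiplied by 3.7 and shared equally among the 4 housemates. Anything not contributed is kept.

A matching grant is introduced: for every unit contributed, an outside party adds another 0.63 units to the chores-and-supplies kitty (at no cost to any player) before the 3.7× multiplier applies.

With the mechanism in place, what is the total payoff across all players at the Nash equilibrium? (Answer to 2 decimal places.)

Under the mechanism each unit contributed yields 3.7 × 1.63 / 4 = 1.5078 back to its contributor per unit of net cost, which exceeds 1, making full contribution the dominant choice for everyone.
So the Nash equilibrium is full contribution by all 4; the group earns 3.7 × 1.63 × 100 = 603.10.

603.10 dollars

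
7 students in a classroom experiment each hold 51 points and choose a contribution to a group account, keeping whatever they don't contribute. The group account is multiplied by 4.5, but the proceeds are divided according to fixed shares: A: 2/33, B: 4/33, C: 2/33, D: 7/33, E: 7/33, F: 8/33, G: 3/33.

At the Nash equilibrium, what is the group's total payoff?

535.50 points

Each unit j contributes comes back to j as 4.5 × (j's share), so j prefers to contribute only if that share exceeds 1/4.5 = 0.2222; otherwise keeping the unit dominates.
The only share above 0.2222 is F's 8/33, contributing 51; the remaining 6 contribute 0. Total contributed: 51.
The group account pays out 4.5 × 51 = 229.50 in total (split across the unequal shares, but the aggregate is all that matters for the group sum).
The 6 free-riders keep 51 each, adding 306. Group total = 306 + 229.50 = 535.50.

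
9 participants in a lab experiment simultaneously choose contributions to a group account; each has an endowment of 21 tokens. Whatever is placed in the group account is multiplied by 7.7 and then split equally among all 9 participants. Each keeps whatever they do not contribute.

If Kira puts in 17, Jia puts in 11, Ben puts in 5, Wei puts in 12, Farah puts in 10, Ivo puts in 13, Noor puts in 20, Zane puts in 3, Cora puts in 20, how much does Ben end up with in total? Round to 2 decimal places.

Total contributed: 17 + 11 + 5 + 12 + 10 + 13 + 20 + 3 + 20 = 111.
Each receives 7.7 × 111 / 9 = 94.97 from the group account.
Ben keeps 21 − 5 = 16, so Ben's payoff is 16 + 94.97 = 110.97.

110.97 tokens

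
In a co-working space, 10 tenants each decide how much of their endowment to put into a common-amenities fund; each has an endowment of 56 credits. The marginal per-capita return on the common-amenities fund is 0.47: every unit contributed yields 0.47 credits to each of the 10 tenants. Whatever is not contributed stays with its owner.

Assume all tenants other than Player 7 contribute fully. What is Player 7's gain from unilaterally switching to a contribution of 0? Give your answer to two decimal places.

29.68 credits

Switching from a contribution of 56 to 0 lets Player 7 keep an extra 56 credits, but lowers the common-amenities fund by 56, which costs Player 7 their own share of that drop: 0.47 × 56 = 26.32.
Net gain = 56 − 26.32 = 29.68. The private return per contributed unit (0.47) is below 1, so free-riding is indeed the best response regardless of what the others do.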